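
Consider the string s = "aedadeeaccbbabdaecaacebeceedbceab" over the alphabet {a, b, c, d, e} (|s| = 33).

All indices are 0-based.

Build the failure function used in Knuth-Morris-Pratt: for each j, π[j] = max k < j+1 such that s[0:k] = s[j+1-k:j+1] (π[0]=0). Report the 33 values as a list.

[0, 0, 0, 1, 0, 0, 0, 1, 0, 0, 0, 0, 1, 0, 0, 1, 2, 0, 1, 1, 0, 0, 0, 0, 0, 0, 0, 0, 0, 0, 0, 1, 0]

π[0] = 0
j=1 s[j]='e': π[1]=0 (border '')
j=2 s[j]='d': π[2]=0 (border '')
j=3 s[j]='a': π[3]=1 (border 'a')
j=4 s[j]='d': k: 1→0; π[4]=0 (border '')
j=5 s[j]='e': π[5]=0 (border '')
j=6 s[j]='e': π[6]=0 (border '')
j=7 s[j]='a': π[7]=1 (border 'a')
j=8 s[j]='c': k: 1→0; π[8]=0 (border '')
j=9 s[j]='c': π[9]=0 (border '')
j=10 s[j]='b': π[10]=0 (border '')
j=11 s[j]='b': π[11]=0 (border '')
j=12 s[j]='a': π[12]=1 (border 'a')
j=13 s[j]='b': k: 1→0; π[13]=0 (border '')
j=14 s[j]='d': π[14]=0 (border '')
j=15 s[j]='a': π[15]=1 (border 'a')
j=16 s[j]='e': π[16]=2 (border 'ae')
j=17 s[j]='c': k: 2→0; π[17]=0 (border '')
j=18 s[j]='a': π[18]=1 (border 'a')
j=19 s[j]='a': k: 1→0; π[19]=1 (border 'a')
j=20 s[j]='c': k: 1→0; π[20]=0 (border '')
j=21 s[j]='e': π[21]=0 (border '')
j=22 s[j]='b': π[22]=0 (border '')
j=23 s[j]='e': π[23]=0 (border '')
j=24 s[j]='c': π[24]=0 (border '')
j=25 s[j]='e': π[25]=0 (border '')
j=26 s[j]='e': π[26]=0 (border '')
j=27 s[j]='d': π[27]=0 (border '')
j=28 s[j]='b': π[28]=0 (border '')
j=29 s[j]='c': π[29]=0 (border '')
j=30 s[j]='e': π[30]=0 (border '')
j=31 s[j]='a': π[31]=1 (border 'a')
j=32 s[j]='b': k: 1→0; π[32]=0 (border '')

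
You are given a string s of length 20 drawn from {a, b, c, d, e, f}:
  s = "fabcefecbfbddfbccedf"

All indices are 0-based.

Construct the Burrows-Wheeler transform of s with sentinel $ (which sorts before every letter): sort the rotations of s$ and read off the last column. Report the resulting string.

fffafcebcbbedfccd$dbe

rank  rotation               last
    0  $fabcefecbfbddfbccedf  f
    1  abcefecbfbddfbccedf$f  f
    2  bccedf$fabcefecbfbddf  f
    3  bcefecbfbddfbccedf$fa  a
    4  bddfbccedf$fabcefecbf  f
    5  bfbddfbccedf$fabcefec  c
    6  cbfbddfbccedf$fabcefe  e
    7  ccedf$fabcefecbfbddfb  b
    8  cedf$fabcefecbfbddfbc  c
    9  cefecbfbddfbccedf$fab  b
   10  ddfbccedf$fabcefecbfb  b
   11  df$fabcefecbfbddfbcce  e
   12  dfbccedf$fabcefecbfbd  d
   13  ecbfbddfbccedf$fabcef  f
   14  edf$fabcefecbfbddfbcc  c
   15  efecbfbddfbccedf$fabc  c
   16  f$fabcefecbfbddfbcced  d
   17  fabcefecbfbddfbccedf$  $
   18  fbccedf$fabcefecbfbdd  d
   19  fbddfbccedf$fabcefecb  b
   20  fecbfbddfbccedf$fabce  e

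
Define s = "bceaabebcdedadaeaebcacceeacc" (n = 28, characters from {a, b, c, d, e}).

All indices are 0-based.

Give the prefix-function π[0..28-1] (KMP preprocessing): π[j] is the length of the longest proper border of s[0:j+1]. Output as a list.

π[0] = 0
j=1 s[j]='c': π[1]=0 (border '')
j=2 s[j]='e': π[2]=0 (border '')
j=3 s[j]='a': π[3]=0 (border '')
j=4 s[j]='a': π[4]=0 (border '')
j=5 s[j]='b': π[5]=1 (border 'b')
j=6 s[j]='e': k: 1→0; π[6]=0 (border '')
j=7 s[j]='b': π[7]=1 (border 'b')
j=8 s[j]='c': π[8]=2 (border 'bc')
j=9 s[j]='d': k: 2→0; π[9]=0 (border '')
j=10 s[j]='e': π[10]=0 (border '')
j=11 s[j]='d': π[11]=0 (border '')
j=12 s[j]='a': π[12]=0 (border '')
j=13 s[j]='d': π[13]=0 (border '')
j=14 s[j]='a': π[14]=0 (border '')
j=15 s[j]='e': π[15]=0 (border '')
j=16 s[j]='a': π[16]=0 (border '')
j=17 s[j]='e': π[17]=0 (border '')
j=18 s[j]='b': π[18]=1 (border 'b')
j=19 s[j]='c': π[19]=2 (border 'bc')
j=20 s[j]='a': k: 2→0; π[20]=0 (border '')
j=21 s[j]='c': π[21]=0 (border '')
j=22 s[j]='c': π[22]=0 (border '')
j=23 s[j]='e': π[23]=0 (border '')
j=24 s[j]='e': π[24]=0 (border '')
j=25 s[j]='a': π[25]=0 (border '')
j=26 s[j]='c': π[26]=0 (border '')
j=27 s[j]='c': π[27]=0 (border '')

[0, 0, 0, 0, 0, 1, 0, 1, 2, 0, 0, 0, 0, 0, 0, 0, 0, 0, 1, 2, 0, 0, 0, 0, 0, 0, 0, 0]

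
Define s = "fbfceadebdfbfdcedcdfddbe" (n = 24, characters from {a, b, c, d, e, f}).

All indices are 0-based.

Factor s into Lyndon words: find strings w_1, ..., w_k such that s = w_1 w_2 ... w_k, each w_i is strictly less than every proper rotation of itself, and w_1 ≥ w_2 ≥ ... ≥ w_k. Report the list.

emit factor 1: 'f' (i=0, period=1)
emit factor 2: 'bfce' (i=1, period=4)
emit factor 3: 'adebdfbfdcedcdfddbe' (i=5, period=19)

["f", "bfce", "adebdfbfdcedcdfddbe"]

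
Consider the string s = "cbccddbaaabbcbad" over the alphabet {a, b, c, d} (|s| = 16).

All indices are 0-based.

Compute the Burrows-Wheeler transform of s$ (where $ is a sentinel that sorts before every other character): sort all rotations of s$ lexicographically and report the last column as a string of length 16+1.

rank  rotation           last
    0  $cbccddbaaabbcbad  d
    1  aaabbcbad$cbccddb  b
    2  aabbcbad$cbccddba  a
    3  abbcbad$cbccddbaa  a
    4  ad$cbccddbaaabbcb  b
    5  baaabbcbad$cbccdd  d
    6  bad$cbccddbaaabbc  c
    7  bbcbad$cbccddbaaa  a
    8  bcbad$cbccddbaaab  b
    9  bccddbaaabbcbad$c  c
   10  cbad$cbccddbaaabb  b
   11  cbccddbaaabbcbad$  $
   12  ccddbaaabbcbad$cb  b
   13  cddbaaabbcbad$cbc  c
   14  d$cbccddbaaabbcba  a
   15  dbaaabbcbad$cbccd  d
   16  ddbaaabbcbad$cbcc  c

dbaabdcabcb$bcadc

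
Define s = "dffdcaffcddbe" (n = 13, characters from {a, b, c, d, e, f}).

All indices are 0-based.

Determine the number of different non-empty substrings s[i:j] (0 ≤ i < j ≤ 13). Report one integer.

rank→(start, suffix):
  0 → (5, 'affcddbe')
  1 → (11, 'be')
  2 → (4, 'caffcddbe')
  3 → (8, 'cddbe')
  4 → (10, 'dbe')
  5 → (3, 'dcaffcddbe')
  6 → (9, 'ddbe')
  7 → (0, 'dffdcaffcddbe')
  8 → (12, 'e')
  9 → (7, 'fcddbe')
  10 → (2, 'fdcaffcddbe')
  11 → (6, 'ffcddbe')
  12 → (1, 'ffdcaffcddbe')

SA = [5, 11, 4, 8, 10, 3, 9, 0, 12, 7, 2, 6, 1]
[i] adj suffixes → lcp
  [1] 5/11 → 0 ('')
  [2] 11/4 → 0 ('')
  [3] 4/8 → 1 ('c')
  [4] 8/10 → 0 ('')
  [5] 10/3 → 1 ('d')
  [6] 3/9 → 1 ('d')
  [7] 9/0 → 1 ('d')
  [8] 0/12 → 0 ('')
  [9] 12/7 → 0 ('')
  [10] 7/2 → 1 ('f')
  [11] 2/6 → 1 ('f')
  [12] 6/1 → 2 ('ff')

n(n+1)/2 = 13·14/2 = 91
Σ LCP = 0 + 0 + 0 + 1 + 0 + 1 + 1 + 1 + 0 + 0 + 1 + 1 + 2 = 8
distinct = 91 − 8 = 83

83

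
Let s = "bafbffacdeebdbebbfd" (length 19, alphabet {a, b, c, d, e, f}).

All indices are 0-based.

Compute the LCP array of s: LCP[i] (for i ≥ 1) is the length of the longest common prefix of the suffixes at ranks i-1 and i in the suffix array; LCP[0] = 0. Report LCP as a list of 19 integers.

[0, 1, 0, 1, 1, 1, 1, 2, 0, 0, 1, 1, 0, 2, 1, 0, 1, 1, 1]

rank | idx | suffix
   0 |   6 | acdeebdbebbfd
   1 |   1 | afbffacdeebdbebbfd
   2 |   0 | bafbffacdeebdbebbfd
   3 |  15 | bbfd
   4 |  11 | bdbebbfd
   5 |  13 | bebbfd
   6 |  16 | bfd
   7 |   3 | bffacdeebdbebbfd
   8 |   7 | cdeebdbebbfd
   9 |  18 | d
  10 |  12 | dbebbfd
  11 |   8 | deebdbebbfd
  12 |  14 | ebbfd
  13 |  10 | ebdbebbfd
  14 |   9 | eebdbebbfd
  15 |   5 | facdeebdbebbfd
  16 |   2 | fbffacdeebdbebbfd
  17 |  17 | fd
  18 |   4 | ffacdeebdbebbfd

SA = [6, 1, 0, 15, 11, 13, 16, 3, 7, 18, 12, 8, 14, 10, 9, 5, 2, 17, 4]
i: (SA[i-1],SA[i]) lcp shared
  1: (6,1) 1 'a'
  2: (1,0) 0 ''
  3: (0,15) 1 'b'
  4: (15,11) 1 'b'
  5: (11,13) 1 'b'
  6: (13,16) 1 'b'
  7: (16,3) 2 'bf'
  8: (3,7) 0 ''
  9: (7,18) 0 ''
  10: (18,12) 1 'd'
  11: (12,8) 1 'd'
  12: (8,14) 0 ''
  13: (14,10) 2 'eb'
  14: (10,9) 1 'e'
  15: (9,5) 0 ''
  16: (5,2) 1 'f'
  17: (2,17) 1 'f'
  18: (17,4) 1 'f'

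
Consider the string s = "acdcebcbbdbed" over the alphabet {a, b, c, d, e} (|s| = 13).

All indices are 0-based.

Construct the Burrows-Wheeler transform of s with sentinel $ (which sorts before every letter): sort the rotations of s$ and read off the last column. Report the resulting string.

d$cebdbadebccb

rank  rotation        last
    0  $acdcebcbbdbed  d
    1  acdcebcbbdbed$  $
    2  bbdbed$acdcebc  c
    3  bcbbdbed$acdce  e
    4  bdbed$acdcebcb  b
    5  bed$acdcebcbbd  d
    6  cbbdbed$acdceb  b
    7  cdcebcbbdbed$a  a
    8  cebcbbdbed$acd  d
    9  d$acdcebcbbdbe  e
   10  dbed$acdcebcbb  b
   11  dcebcbbdbed$ac  c
   12  ebcbbdbed$acdc  c
   13  ed$acdcebcbbdb  b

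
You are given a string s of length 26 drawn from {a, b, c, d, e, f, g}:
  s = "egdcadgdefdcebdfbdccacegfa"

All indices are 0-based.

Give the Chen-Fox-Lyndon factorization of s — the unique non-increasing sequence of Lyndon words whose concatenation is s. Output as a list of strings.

["eg", "d", "c", "adgdefdcebdfbdcc", "acegf", "a"]

emit factor 1: 'eg' (i=0, period=2)
emit factor 2: 'd' (i=2, period=1)
emit factor 3: 'c' (i=3, period=1)
emit factor 4: 'adgdefdcebdfbdcc' (i=4, period=16)
emit factor 5: 'acegf' (i=20, period=5)
emit factor 6: 'a' (i=25, period=1)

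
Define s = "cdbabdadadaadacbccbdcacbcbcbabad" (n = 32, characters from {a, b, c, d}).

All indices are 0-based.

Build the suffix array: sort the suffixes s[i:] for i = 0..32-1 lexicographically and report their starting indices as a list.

rank | idx | suffix
   0 |  10 | aadacbccbdcacbcbcbabad
   1 |  28 | abad
   2 |   3 | abdadadaadacbccbdcacbcbcbabad
   3 |  21 | acbcbcbabad
   4 |  13 | acbccbdcacbcbcbabad
   5 |  30 | ad
   6 |   8 | adaadacbccbdcacbcbcbabad
   7 |  11 | adacbccbdcacbcbcbabad
   8 |   6 | adadaadacbccbdcacbcbcbabad
   9 |  27 | babad
  10 |   2 | babdadadaadacbccbdcacbcbcbabad
  11 |  29 | bad
  12 |  25 | bcbabad
  13 |  23 | bcbcbabad
  14 |  15 | bccbdcacbcbcbabad
  15 |   4 | bdadadaadacbccbdcacbcbcbabad
  16 |  18 | bdcacbcbcbabad
  17 |  20 | cacbcbcbabad
  18 |  26 | cbabad
  19 |  24 | cbcbabad
  20 |  22 | cbcbcbabad
  21 |  14 | cbccbdcacbcbcbabad
  22 |  17 | cbdcacbcbcbabad
  23 |  16 | ccbdcacbcbcbabad
  24 |   0 | cdbabdadadaadacbccbdcacbcbcbabad
  25 |  31 | d
  26 |   9 | daadacbccbdcacbcbcbabad
  27 |  12 | dacbccbdcacbcbcbabad
  28 |   7 | dadaadacbccbdcacbcbcbabad
  29 |   5 | dadadaadacbccbdcacbcbcbabad
  30 |   1 | dbabdadadaadacbccbdcacbcbcbabad
  31 |  19 | dcacbcbcbabad

[10, 28, 3, 21, 13, 30, 8, 11, 6, 27, 2, 29, 25, 23, 15, 4, 18, 20, 26, 24, 22, 14, 17, 16, 0, 31, 9, 12, 7, 5, 1, 19]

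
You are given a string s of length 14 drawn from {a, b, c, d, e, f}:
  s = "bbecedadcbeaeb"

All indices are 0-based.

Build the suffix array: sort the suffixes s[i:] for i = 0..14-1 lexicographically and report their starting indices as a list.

rank | idx | suffix
   0 |   6 | adcbeaeb
   1 |  11 | aeb
   2 |  13 | b
   3 |   0 | bbecedadcbeaeb
   4 |   9 | beaeb
   5 |   1 | becedadcbeaeb
   6 |   8 | cbeaeb
   7 |   3 | cedadcbeaeb
   8 |   5 | dadcbeaeb
   9 |   7 | dcbeaeb
  10 |  10 | eaeb
  11 |  12 | eb
  12 |   2 | ecedadcbeaeb
  13 |   4 | edadcbeaeb

[6, 11, 13, 0, 9, 1, 8, 3, 5, 7, 10, 12, 2, 4]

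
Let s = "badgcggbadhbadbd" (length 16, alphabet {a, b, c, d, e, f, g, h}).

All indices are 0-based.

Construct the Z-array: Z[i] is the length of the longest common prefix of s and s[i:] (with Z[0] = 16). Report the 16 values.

Z[0]=16
i=1: outside box; Z[1]=0
i=2: outside box; Z[2]=0
i=3: outside box; Z[3]=0
i=4: outside box; Z[4]=0
i=5: outside box; Z[5]=0
i=6: outside box; Z[6]=0
i=7: outside box; Z[7]=3 extend→box=[7,10)
i=8: min(r-i=2, Z[1]=0)=0; Z[8]=0
i=9: min(r-i=1, Z[2]=0)=0; Z[9]=0
i=10: outside box; Z[10]=0
i=11: outside box; Z[11]=3 extend→box=[11,14)
i=12: min(r-i=2, Z[1]=0)=0; Z[12]=0
i=13: min(r-i=1, Z[2]=0)=0; Z[13]=0
i=14: outside box; Z[14]=1 extend→box=[14,15)
i=15: outside box; Z[15]=0

[16, 0, 0, 0, 0, 0, 0, 3, 0, 0, 0, 3, 0, 0, 1, 0]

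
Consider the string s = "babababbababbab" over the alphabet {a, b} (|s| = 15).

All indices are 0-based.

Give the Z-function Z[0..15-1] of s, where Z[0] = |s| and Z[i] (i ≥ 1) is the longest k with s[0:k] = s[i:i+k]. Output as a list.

[15, 0, 5, 0, 3, 0, 1, 5, 0, 3, 0, 1, 3, 0, 1]

Z[0]=15
i=1: fresh scan; Z[1]=0
i=2: fresh scan; Z[2]=5 extend→box=[2,7)
i=3: min(r-i=4, Z[1]=0)=0; Z[3]=0
i=4: min(r-i=3, Z[2]=5)=3; Z[4]=3
i=5: min(r-i=2, Z[3]=0)=0; Z[5]=0
i=6: min(r-i=1, Z[4]=3)=1; Z[6]=1
i=7: fresh scan; Z[7]=5 extend→box=[7,12)
i=8: min(r-i=4, Z[1]=0)=0; Z[8]=0
i=9: min(r-i=3, Z[2]=5)=3; Z[9]=3
i=10: min(r-i=2, Z[3]=0)=0; Z[10]=0
i=11: min(r-i=1, Z[4]=3)=1; Z[11]=1
i=12: fresh scan; Z[12]=3 extend→box=[12,15)
i=13: min(r-i=2, Z[1]=0)=0; Z[13]=0
i=14: min(r-i=1, Z[2]=5)=1; Z[14]=1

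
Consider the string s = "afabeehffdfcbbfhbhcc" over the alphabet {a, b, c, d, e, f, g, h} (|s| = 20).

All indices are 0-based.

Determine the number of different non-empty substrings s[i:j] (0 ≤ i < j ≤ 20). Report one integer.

rank→(start, suffix):
  0 → (2, 'abeehffdfcbbfhbhcc')
  1 → (0, 'afabeehffdfcbbfhbhcc')
  2 → (12, 'bbfhbhcc')
  3 → (3, 'beehffdfcbbfhbhcc')
  4 → (13, 'bfhbhcc')
  5 → (16, 'bhcc')
  6 → (19, 'c')
  7 → (11, 'cbbfhbhcc')
  8 → (18, 'cc')
  9 → (9, 'dfcbbfhbhcc')
  10 → (4, 'eehffdfcbbfhbhcc')
  11 → (5, 'ehffdfcbbfhbhcc')
  12 → (1, 'fabeehffdfcbbfhbhcc')
  13 → (10, 'fcbbfhbhcc')
  14 → (8, 'fdfcbbfhbhcc')
  15 → (7, 'ffdfcbbfhbhcc')
  16 → (14, 'fhbhcc')
  17 → (15, 'hbhcc')
  18 → (17, 'hcc')
  19 → (6, 'hffdfcbbfhbhcc')

SA = [2, 0, 12, 3, 13, 16, 19, 11, 18, 9, 4, 5, 1, 10, 8, 7, 14, 15, 17, 6]
rank  pair      lcp
   1  s[2:],s[0:]  1  'a'
   2  s[0:],s[12:]  0  ''
   3  s[12:],s[3:]  1  'b'
   4  s[3:],s[13:]  1  'b'
   5  s[13:],s[16:]  1  'b'
   6  s[16:],s[19:]  0  ''
   7  s[19:],s[11:]  1  'c'
   8  s[11:],s[18:]  1  'c'
   9  s[18:],s[9:]  0  ''
  10  s[9:],s[4:]  0  ''
  11  s[4:],s[5:]  1  'e'
  12  s[5:],s[1:]  0  ''
  13  s[1:],s[10:]  1  'f'
  14  s[10:],s[8:]  1  'f'
  15  s[8:],s[7:]  1  'f'
  16  s[7:],s[14:]  1  'f'
  17  s[14:],s[15:]  0  ''
  18  s[15:],s[17:]  1  'h'
  19  s[17:],s[6:]  1  'h'

n(n+1)/2 = 20·21/2 = 210
Σ LCP = 0 + 1 + 0 + 1 + 1 + 1 + 0 + 1 + 1 + 0 + 0 + 1 + 0 + 1 + 1 + 1 + 1 + 0 + 1 + 1 = 13
distinct = 210 − 13 = 197

197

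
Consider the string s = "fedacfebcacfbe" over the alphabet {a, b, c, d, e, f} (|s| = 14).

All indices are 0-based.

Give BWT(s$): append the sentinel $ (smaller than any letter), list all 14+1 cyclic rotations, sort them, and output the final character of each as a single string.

ecdefbaaebffcc$

rank  rotation         last
    0  $fedacfebcacfbe  e
    1  acfbe$fedacfebc  c
    2  acfebcacfbe$fed  d
    3  bcacfbe$fedacfe  e
    4  be$fedacfebcacf  f
    5  cacfbe$fedacfeb  b
    6  cfbe$fedacfebca  a
    7  cfebcacfbe$feda  a
    8  dacfebcacfbe$fe  e
    9  e$fedacfebcacfb  b
   10  ebcacfbe$fedacf  f
   11  edacfebcacfbe$f  f
   12  fbe$fedacfebcac  c
   13  febcacfbe$fedac  c
   14  fedacfebcacfbe$  $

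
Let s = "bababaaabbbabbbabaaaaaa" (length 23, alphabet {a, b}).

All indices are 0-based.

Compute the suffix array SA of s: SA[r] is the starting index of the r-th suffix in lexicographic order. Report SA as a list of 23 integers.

rank→(start, suffix):
  0 → (22, 'a')
  1 → (21, 'aa')
  2 → (20, 'aaa')
  3 → (19, 'aaaa')
  4 → (18, 'aaaaa')
  5 → (17, 'aaaaaa')
  6 → (5, 'aaabbbabbbabaaaaaa')
  7 → (6, 'aabbbabbbabaaaaaa')
  8 → (15, 'abaaaaaa')
  9 → (3, 'abaaabbbabbbabaaaaaa')
  10 → (1, 'ababaaabbbabbbabaaaaaa')
  11 → (11, 'abbbabaaaaaa')
  12 → (7, 'abbbabbbabaaaaaa')
  13 → (16, 'baaaaaa')
  14 → (4, 'baaabbbabbbabaaaaaa')
  15 → (14, 'babaaaaaa')
  16 → (2, 'babaaabbbabbbabaaaaaa')
  17 → (0, 'bababaaabbbabbbabaaaaaa')
  18 → (10, 'babbbabaaaaaa')
  19 → (13, 'bbabaaaaaa')
  20 → (9, 'bbabbbabaaaaaa')
  21 → (12, 'bbbabaaaaaa')
  22 → (8, 'bbbabbbabaaaaaa')

[22, 21, 20, 19, 18, 17, 5, 6, 15, 3, 1, 11, 7, 16, 4, 14, 2, 0, 10, 13, 9, 12, 8]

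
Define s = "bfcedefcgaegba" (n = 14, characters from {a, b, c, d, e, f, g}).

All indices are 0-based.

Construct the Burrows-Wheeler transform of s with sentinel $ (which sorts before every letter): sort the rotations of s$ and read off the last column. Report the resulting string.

rank  rotation         last
    0  $bfcedefcgaegba  a
    1  a$bfcedefcgaegb  b
    2  aegba$bfcedefcg  g
    3  ba$bfcedefcgaeg  g
    4  bfcedefcgaegba$  $
    5  cedefcgaegba$bf  f
    6  cgaegba$bfcedef  f
    7  defcgaegba$bfce  e
    8  edefcgaegba$bfc  c
    9  efcgaegba$bfced  d
   10  egba$bfcedefcga  a
   11  fcedefcgaegba$b  b
   12  fcgaegba$bfcede  e
   13  gaegba$bfcedefc  c
   14  gba$bfcedefcgae  e

abgg$ffecdabece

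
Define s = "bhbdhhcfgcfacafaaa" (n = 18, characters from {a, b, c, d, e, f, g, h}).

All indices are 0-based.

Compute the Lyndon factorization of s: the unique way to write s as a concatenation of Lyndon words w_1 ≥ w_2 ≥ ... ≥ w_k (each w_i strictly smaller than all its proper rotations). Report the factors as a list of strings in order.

["bh", "bdhhcfgcf", "acaf", "a", "a", "a"]

emit factor 1: 'bh' (i=0, period=2)
emit factor 2: 'bdhhcfgcf' (i=2, period=9)
emit factor 3: 'acaf' (i=11, period=4)
emit factor 4: 'a' (i=15, period=1)
emit factor 5: 'a' (i=16, period=1)
emit factor 6: 'a' (i=17, period=1)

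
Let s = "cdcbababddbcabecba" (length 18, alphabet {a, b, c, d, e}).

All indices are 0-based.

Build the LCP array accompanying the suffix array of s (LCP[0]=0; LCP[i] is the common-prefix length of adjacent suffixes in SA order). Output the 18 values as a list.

rank→(start, suffix):
  0 → (17, 'a')
  1 → (4, 'ababddbcabecba')
  2 → (6, 'abddbcabecba')
  3 → (12, 'abecba')
  4 → (16, 'ba')
  5 → (3, 'bababddbcabecba')
  6 → (5, 'babddbcabecba')
  7 → (10, 'bcabecba')
  8 → (7, 'bddbcabecba')
  9 → (13, 'becba')
  10 → (11, 'cabecba')
  11 → (15, 'cba')
  12 → (2, 'cbababddbcabecba')
  13 → (0, 'cdcbababddbcabecba')
  14 → (9, 'dbcabecba')
  15 → (1, 'dcbababddbcabecba')
  16 → (8, 'ddbcabecba')
  17 → (14, 'ecba')

SA = [17, 4, 6, 12, 16, 3, 5, 10, 7, 13, 11, 15, 2, 0, 9, 1, 8, 14]
rank  pair      lcp
   1  s[17:],s[4:]  1  'a'
   2  s[4:],s[6:]  2  'ab'
   3  s[6:],s[12:]  2  'ab'
   4  s[12:],s[16:]  0  ''
   5  s[16:],s[3:]  2  'ba'
   6  s[3:],s[5:]  3  'bab'
   7  s[5:],s[10:]  1  'b'
   8  s[10:],s[7:]  1  'b'
   9  s[7:],s[13:]  1  'b'
  10  s[13:],s[11:]  0  ''
  11  s[11:],s[15:]  1  'c'
  12  s[15:],s[2:]  3  'cba'
  13  s[2:],s[0:]  1  'c'
  14  s[0:],s[9:]  0  ''
  15  s[9:],s[1:]  1  'd'
  16  s[1:],s[8:]  1  'd'
  17  s[8:],s[14:]  0  ''

[0, 1, 2, 2, 0, 2, 3, 1, 1, 1, 0, 1, 3, 1, 0, 1, 1, 0]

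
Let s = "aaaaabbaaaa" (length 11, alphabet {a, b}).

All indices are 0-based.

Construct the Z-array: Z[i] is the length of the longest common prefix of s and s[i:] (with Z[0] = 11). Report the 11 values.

[11, 4, 3, 2, 1, 0, 0, 4, 3, 2, 1]

Z[0]=11
i=1: outside box; Z[1]=4 grow→box=[1,5)
i=2: min(r-i=3, Z[1]=4)=3; Z[2]=3
i=3: min(r-i=2, Z[2]=3)=2; Z[3]=2
i=4: min(r-i=1, Z[3]=2)=1; Z[4]=1
i=5: outside box; Z[5]=0
i=6: outside box; Z[6]=0
i=7: outside box; Z[7]=4 grow→box=[7,11)
i=8: min(r-i=3, Z[1]=4)=3; Z[8]=3
i=9: min(r-i=2, Z[2]=3)=2; Z[9]=2
i=10: min(r-i=1, Z[3]=2)=1; Z[10]=1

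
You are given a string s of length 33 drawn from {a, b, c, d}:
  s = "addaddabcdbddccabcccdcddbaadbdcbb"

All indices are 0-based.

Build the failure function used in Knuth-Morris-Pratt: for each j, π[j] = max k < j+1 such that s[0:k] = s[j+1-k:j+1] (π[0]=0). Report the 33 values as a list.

[0, 0, 0, 1, 2, 3, 4, 0, 0, 0, 0, 0, 0, 0, 0, 1, 0, 0, 0, 0, 0, 0, 0, 0, 0, 1, 1, 2, 0, 0, 0, 0, 0]

π[0] = 0
j=1 s[j]='d': π[1]=0 (border '')
j=2 s[j]='d': π[2]=0 (border '')
j=3 s[j]='a': π[3]=1 (border 'a')
j=4 s[j]='d': π[4]=2 (border 'ad')
j=5 s[j]='d': π[5]=3 (border 'add')
j=6 s[j]='a': π[6]=4 (border 'adda')
j=7 s[j]='b': k: 4→1→0; π[7]=0 (border '')
j=8 s[j]='c': π[8]=0 (border '')
j=9 s[j]='d': π[9]=0 (border '')
j=10 s[j]='b': π[10]=0 (border '')
j=11 s[j]='d': π[11]=0 (border '')
j=12 s[j]='d': π[12]=0 (border '')
j=13 s[j]='c': π[13]=0 (border '')
j=14 s[j]='c': π[14]=0 (border '')
j=15 s[j]='a': π[15]=1 (border 'a')
j=16 s[j]='b': k: 1→0; π[16]=0 (border '')
j=17 s[j]='c': π[17]=0 (border '')
j=18 s[j]='c': π[18]=0 (border '')
j=19 s[j]='c': π[19]=0 (border '')
j=20 s[j]='d': π[20]=0 (border '')
j=21 s[j]='c': π[21]=0 (border '')
j=22 s[j]='d': π[22]=0 (border '')
j=23 s[j]='d': π[23]=0 (border '')
j=24 s[j]='b': π[24]=0 (border '')
j=25 s[j]='a': π[25]=1 (border 'a')
j=26 s[j]='a': k: 1→0; π[26]=1 (border 'a')
j=27 s[j]='d': π[27]=2 (border 'ad')
j=28 s[j]='b': k: 2→0; π[28]=0 (border '')
j=29 s[j]='d': π[29]=0 (border '')
j=30 s[j]='c': π[30]=0 (border '')
j=31 s[j]='b': π[31]=0 (border '')
j=32 s[j]='b': π[32]=0 (border '')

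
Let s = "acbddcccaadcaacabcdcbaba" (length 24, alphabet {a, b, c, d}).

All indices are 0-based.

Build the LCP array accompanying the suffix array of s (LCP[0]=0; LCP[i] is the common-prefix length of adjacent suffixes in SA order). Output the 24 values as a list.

[0, 1, 2, 1, 2, 1, 2, 1, 0, 2, 1, 1, 0, 3, 2, 1, 2, 1, 2, 1, 0, 2, 2, 1]

rank | idx | suffix
   0 |  23 | a
   1 |  12 | aacabcdcbaba
   2 |   8 | aadcaacabcdcbaba
   3 |  21 | aba
   4 |  15 | abcdcbaba
   5 |  13 | acabcdcbaba
   6 |   0 | acbddcccaadcaacabcdcbaba
   7 |   9 | adcaacabcdcbaba
   8 |  22 | ba
   9 |  20 | baba
  10 |  16 | bcdcbaba
  11 |   2 | bddcccaadcaacabcdcbaba
  12 |  11 | caacabcdcbaba
  13 |   7 | caadcaacabcdcbaba
  14 |  14 | cabcdcbaba
  15 |  19 | cbaba
  16 |   1 | cbddcccaadcaacabcdcbaba
  17 |   6 | ccaadcaacabcdcbaba
  18 |   5 | cccaadcaacabcdcbaba
  19 |  17 | cdcbaba
  20 |  10 | dcaacabcdcbaba
  21 |  18 | dcbaba
  22 |   4 | dcccaadcaacabcdcbaba
  23 |   3 | ddcccaadcaacabcdcbaba

SA = [23, 12, 8, 21, 15, 13, 0, 9, 22, 20, 16, 2, 11, 7, 14, 19, 1, 6, 5, 17, 10, 18, 4, 3]
rank  pair      lcp
   1  s[23:],s[12:]  1  'a'
   2  s[12:],s[8:]  2  'aa'
   3  s[8:],s[21:]  1  'a'
   4  s[21:],s[15:]  2  'ab'
   5  s[15:],s[13:]  1  'a'
   6  s[13:],s[0:]  2  'ac'
   7  s[0:],s[9:]  1  'a'
   8  s[9:],s[22:]  0  ''
   9  s[22:],s[20:]  2  'ba'
  10  s[20:],s[16:]  1  'b'
  11  s[16:],s[2:]  1  'b'
  12  s[2:],s[11:]  0  ''
  13  s[11:],s[7:]  3  'caa'
  14  s[7:],s[14:]  2  'ca'
  15  s[14:],s[19:]  1  'c'
  16  s[19:],s[1:]  2  'cb'
  17  s[1:],s[6:]  1  'c'
  18  s[6:],s[5:]  2  'cc'
  19  s[5:],s[17:]  1  'c'
  20  s[17:],s[10:]  0  ''
  21  s[10:],s[18:]  2  'dc'
  22  s[18:],s[4:]  2  'dc'
  23  s[4:],s[3:]  1  'd'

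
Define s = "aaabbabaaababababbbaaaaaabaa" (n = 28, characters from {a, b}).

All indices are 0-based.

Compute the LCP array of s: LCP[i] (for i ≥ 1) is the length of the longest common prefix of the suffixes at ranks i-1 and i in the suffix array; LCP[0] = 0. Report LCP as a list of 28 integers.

sorted suffixes:
  #0 SA[0]=27  'a'
  #1 SA[1]=26  'aa'
  #2 SA[2]=19  'aaaaaabaa'
  #3 SA[3]=20  'aaaaabaa'
  #4 SA[4]=21  'aaaabaa'
  #5 SA[5]=22  'aaabaa'
  #6 SA[6]=7  'aaababababbbaaaaaabaa'
  #7 SA[7]=0  'aaabbabaaababababbbaaaaaabaa'
  #8 SA[8]=23  'aabaa'
  #9 SA[9]=8  'aababababbbaaaaaabaa'
  #10 SA[10]=1  'aabbabaaababababbbaaaaaabaa'
  #11 SA[11]=24  'abaa'
  #12 SA[12]=5  'abaaababababbbaaaaaabaa'
  #13 SA[13]=9  'ababababbbaaaaaabaa'
  #14 SA[14]=11  'abababbbaaaaaabaa'
  #15 SA[15]=13  'ababbbaaaaaabaa'
  #16 SA[16]=2  'abbabaaababababbbaaaaaabaa'
  #17 SA[17]=15  'abbbaaaaaabaa'
  #18 SA[18]=25  'baa'
  #19 SA[19]=18  'baaaaaabaa'
  #20 SA[20]=6  'baaababababbbaaaaaabaa'
  #21 SA[21]=4  'babaaababababbbaaaaaabaa'
  #22 SA[22]=10  'babababbbaaaaaabaa'
  #23 SA[23]=12  'bababbbaaaaaabaa'
  #24 SA[24]=14  'babbbaaaaaabaa'
  #25 SA[25]=17  'bbaaaaaabaa'
  #26 SA[26]=3  'bbabaaababababbbaaaaaabaa'
  #27 SA[27]=16  'bbbaaaaaabaa'

SA = [27, 26, 19, 20, 21, 22, 7, 0, 23, 8, 1, 24, 5, 9, 11, 13, 2, 15, 25, 18, 6, 4, 10, 12, 14, 17, 3, 16]
[i] adj suffixes → lcp
  [1] 27/26 → 1 ('a')
  [2] 26/19 → 2 ('aa')
  [3] 19/20 → 5 ('aaaaa')
  [4] 20/21 → 4 ('aaaa')
  [5] 21/22 → 3 ('aaa')
  [6] 22/7 → 5 ('aaaba')
  [7] 7/0 → 4 ('aaab')
  [8] 0/23 → 2 ('aa')
  [9] 23/8 → 4 ('aaba')
  [10] 8/1 → 3 ('aab')
  [11] 1/24 → 1 ('a')
  [12] 24/5 → 4 ('abaa')
  [13] 5/9 → 3 ('aba')
  [14] 9/11 → 6 ('ababab')
  [15] 11/13 → 4 ('abab')
  [16] 13/2 → 2 ('ab')
  [17] 2/15 → 3 ('abb')
  [18] 15/25 → 0 ('')
  [19] 25/18 → 3 ('baa')
  [20] 18/6 → 4 ('baaa')
  [21] 6/4 → 2 ('ba')
  [22] 4/10 → 4 ('baba')
  [23] 10/12 → 5 ('babab')
  [24] 12/14 → 3 ('bab')
  [25] 14/17 → 1 ('b')
  [26] 17/3 → 3 ('bba')
  [27] 3/16 → 2 ('bb')

[0, 1, 2, 5, 4, 3, 5, 4, 2, 4, 3, 1, 4, 3, 6, 4, 2, 3, 0, 3, 4, 2, 4, 5, 3, 1, 3, 2]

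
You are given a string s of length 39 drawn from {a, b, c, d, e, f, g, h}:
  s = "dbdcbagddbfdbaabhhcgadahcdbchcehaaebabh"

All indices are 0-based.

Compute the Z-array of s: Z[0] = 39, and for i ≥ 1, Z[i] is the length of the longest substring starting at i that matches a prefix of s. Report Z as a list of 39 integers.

[39, 0, 1, 0, 0, 0, 0, 1, 2, 0, 0, 2, 0, 0, 0, 0, 0, 0, 0, 0, 0, 1, 0, 0, 0, 2, 0, 0, 0, 0, 0, 0, 0, 0, 0, 0, 0, 0, 0]

Z[0]=39
i=1: fresh scan; Z[1]=0
i=2: fresh scan; Z[2]=1 grow→box=[2,3)
i=3: fresh scan; Z[3]=0
i=4: fresh scan; Z[4]=0
i=5: fresh scan; Z[5]=0
i=6: fresh scan; Z[6]=0
i=7: fresh scan; Z[7]=1 grow→box=[7,8)
i=8: fresh scan; Z[8]=2 grow→box=[8,10)
i=9: min(r-i=1, Z[1]=0)=0; Z[9]=0
i=10: fresh scan; Z[10]=0
i=11: fresh scan; Z[11]=2 grow→box=[11,13)
i=12: min(r-i=1, Z[1]=0)=0; Z[12]=0
i=13: fresh scan; Z[13]=0
i=14: fresh scan; Z[14]=0
i=15: fresh scan; Z[15]=0
i=16: fresh scan; Z[16]=0
i=17: fresh scan; Z[17]=0
i=18: fresh scan; Z[18]=0
i=19: fresh scan; Z[19]=0
i=20: fresh scan; Z[20]=0
i=21: fresh scan; Z[21]=1 grow→box=[21,22)
i=22: fresh scan; Z[22]=0
i=23: fresh scan; Z[23]=0
i=24: fresh scan; Z[24]=0
i=25: fresh scan; Z[25]=2 grow→box=[25,27)
i=26: min(r-i=1, Z[1]=0)=0; Z[26]=0
i=27: fresh scan; Z[27]=0
i=28: fresh scan; Z[28]=0
i=29: fresh scan; Z[29]=0
i=30: fresh scan; Z[30]=0
i=31: fresh scan; Z[31]=0
i=32: fresh scan; Z[32]=0
i=33: fresh scan; Z[33]=0
i=34: fresh scan; Z[34]=0
i=35: fresh scan; Z[35]=0
i=36: fresh scan; Z[36]=0
i=37: fresh scan; Z[37]=0
i=38: fresh scan; Z[38]=0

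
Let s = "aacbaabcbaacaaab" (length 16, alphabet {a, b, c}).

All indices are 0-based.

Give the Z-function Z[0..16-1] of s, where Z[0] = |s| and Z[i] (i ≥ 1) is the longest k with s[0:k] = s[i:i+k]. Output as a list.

[16, 1, 0, 0, 2, 1, 0, 0, 0, 3, 1, 0, 2, 2, 1, 0]

Z[0]=16
i=1: outside box; Z[1]=1 scan→box=[1,2)
i=2: outside box; Z[2]=0
i=3: outside box; Z[3]=0
i=4: outside box; Z[4]=2 scan→box=[4,6)
i=5: min(r-i=1, Z[1]=1)=1; Z[5]=1
i=6: outside box; Z[6]=0
i=7: outside box; Z[7]=0
i=8: outside box; Z[8]=0
i=9: outside box; Z[9]=3 scan→box=[9,12)
i=10: min(r-i=2, Z[1]=1)=1; Z[10]=1
i=11: min(r-i=1, Z[2]=0)=0; Z[11]=0
i=12: outside box; Z[12]=2 scan→box=[12,14)
i=13: min(r-i=1, Z[1]=1)=1; Z[13]=2 scan→box=[13,15)
i=14: min(r-i=1, Z[1]=1)=1; Z[14]=1
i=15: outside box; Z[15]=0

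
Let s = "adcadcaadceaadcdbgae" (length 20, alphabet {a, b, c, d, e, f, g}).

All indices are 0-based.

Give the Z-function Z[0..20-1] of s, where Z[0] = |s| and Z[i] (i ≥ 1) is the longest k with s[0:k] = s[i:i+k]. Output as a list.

[20, 0, 0, 4, 0, 0, 1, 3, 0, 0, 0, 1, 3, 0, 0, 0, 0, 0, 1, 0]

Z[0]=20
i=1: i≥r, start 0; Z[1]=0
i=2: i≥r, start 0; Z[2]=0
i=3: i≥r, start 0; Z[3]=4 extend→box=[3,7)
i=4: min(r-i=3, Z[1]=0)=0; Z[4]=0
i=5: min(r-i=2, Z[2]=0)=0; Z[5]=0
i=6: min(r-i=1, Z[3]=4)=1; Z[6]=1
i=7: i≥r, start 0; Z[7]=3 extend→box=[7,10)
i=8: min(r-i=2, Z[1]=0)=0; Z[8]=0
i=9: min(r-i=1, Z[2]=0)=0; Z[9]=0
i=10: i≥r, start 0; Z[10]=0
i=11: i≥r, start 0; Z[11]=1 extend→box=[11,12)
i=12: i≥r, start 0; Z[12]=3 extend→box=[12,15)
i=13: min(r-i=2, Z[1]=0)=0; Z[13]=0
i=14: min(r-i=1, Z[2]=0)=0; Z[14]=0
i=15: i≥r, start 0; Z[15]=0
i=16: i≥r, start 0; Z[16]=0
i=17: i≥r, start 0; Z[17]=0
i=18: i≥r, start 0; Z[18]=1 extend→box=[18,19)
i=19: i≥r, start 0; Z[19]=0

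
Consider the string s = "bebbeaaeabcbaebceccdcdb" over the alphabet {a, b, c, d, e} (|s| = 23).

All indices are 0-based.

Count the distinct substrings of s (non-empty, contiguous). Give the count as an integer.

252

rank→(start, suffix):
  0 → (5, 'aaeabcbaebceccdcdb')
  1 → (8, 'abcbaebceccdcdb')
  2 → (6, 'aeabcbaebceccdcdb')
  3 → (12, 'aebceccdcdb')
  4 → (22, 'b')
  5 → (11, 'baebceccdcdb')
  6 → (2, 'bbeaaeabcbaebceccdcdb')
  7 → (9, 'bcbaebceccdcdb')
  8 → (14, 'bceccdcdb')
  9 → (3, 'beaaeabcbaebceccdcdb')
  10 → (0, 'bebbeaaeabcbaebceccdcdb')
  11 → (10, 'cbaebceccdcdb')
  12 → (17, 'ccdcdb')
  13 → (20, 'cdb')
  14 → (18, 'cdcdb')
  15 → (15, 'ceccdcdb')
  16 → (21, 'db')
  17 → (19, 'dcdb')
  18 → (4, 'eaaeabcbaebceccdcdb')
  19 → (7, 'eabcbaebceccdcdb')
  20 → (1, 'ebbeaaeabcbaebceccdcdb')
  21 → (13, 'ebceccdcdb')
  22 → (16, 'eccdcdb')

SA = [5, 8, 6, 12, 22, 11, 2, 9, 14, 3, 0, 10, 17, 20, 18, 15, 21, 19, 4, 7, 1, 13, 16]
rank  pair      lcp
   1  s[5:],s[8:]  1  'a'
   2  s[8:],s[6:]  1  'a'
   3  s[6:],s[12:]  2  'ae'
   4  s[12:],s[22:]  0  ''
   5  s[22:],s[11:]  1  'b'
   6  s[11:],s[2:]  1  'b'
   7  s[2:],s[9:]  1  'b'
   8  s[9:],s[14:]  2  'bc'
   9  s[14:],s[3:]  1  'b'
  10  s[3:],s[0:]  2  'be'
  11  s[0:],s[10:]  0  ''
  12  s[10:],s[17:]  1  'c'
  13  s[17:],s[20:]  1  'c'
  14  s[20:],s[18:]  2  'cd'
  15  s[18:],s[15:]  1  'c'
  16  s[15:],s[21:]  0  ''
  17  s[21:],s[19:]  1  'd'
  18  s[19:],s[4:]  0  ''
  19  s[4:],s[7:]  2  'ea'
  20  s[7:],s[1:]  1  'e'
  21  s[1:],s[13:]  2  'eb'
  22  s[13:],s[16:]  1  'e'

n(n+1)/2 = 23·24/2 = 276
Σ LCP = 0 + 1 + 1 + 2 + 0 + 1 + 1 + 1 + 2 + 1 + 2 + 0 + 1 + 1 + 2 + 1 + 0 + 1 + 0 + 2 + 1 + 2 + 1 = 24
distinct = 276 − 24 = 252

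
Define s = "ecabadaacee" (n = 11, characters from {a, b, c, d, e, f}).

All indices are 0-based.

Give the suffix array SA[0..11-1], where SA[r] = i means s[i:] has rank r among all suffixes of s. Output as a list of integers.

[6, 2, 7, 4, 3, 1, 8, 5, 10, 0, 9]

rank | idx | suffix
   0 |   6 | aacee
   1 |   2 | abadaacee
   2 |   7 | acee
   3 |   4 | adaacee
   4 |   3 | badaacee
   5 |   1 | cabadaacee
   6 |   8 | cee
   7 |   5 | daacee
   8 |  10 | e
   9 |   0 | ecabadaacee
  10 |   9 | ee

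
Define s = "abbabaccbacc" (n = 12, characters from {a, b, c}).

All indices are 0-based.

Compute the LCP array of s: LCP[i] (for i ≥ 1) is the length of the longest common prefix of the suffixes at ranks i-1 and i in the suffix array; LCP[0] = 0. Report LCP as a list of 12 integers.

[0, 2, 1, 3, 0, 2, 4, 1, 0, 1, 1, 2]

rank→(start, suffix):
  0 → (3, 'abaccbacc')
  1 → (0, 'abbabaccbacc')
  2 → (9, 'acc')
  3 → (5, 'accbacc')
  4 → (2, 'babaccbacc')
  5 → (8, 'bacc')
  6 → (4, 'baccbacc')
  7 → (1, 'bbabaccbacc')
  8 → (11, 'c')
  9 → (7, 'cbacc')
  10 → (10, 'cc')
  11 → (6, 'ccbacc')

SA = [3, 0, 9, 5, 2, 8, 4, 1, 11, 7, 10, 6]
rank  pair      lcp
   1  s[3:],s[0:]  2  'ab'
   2  s[0:],s[9:]  1  'a'
   3  s[9:],s[5:]  3  'acc'
   4  s[5:],s[2:]  0  ''
   5  s[2:],s[8:]  2  'ba'
   6  s[8:],s[4:]  4  'bacc'
   7  s[4:],s[1:]  1  'b'
   8  s[1:],s[11:]  0  ''
   9  s[11:],s[7:]  1  'c'
  10  s[7:],s[10:]  1  'c'
  11  s[10:],s[6:]  2  'cc'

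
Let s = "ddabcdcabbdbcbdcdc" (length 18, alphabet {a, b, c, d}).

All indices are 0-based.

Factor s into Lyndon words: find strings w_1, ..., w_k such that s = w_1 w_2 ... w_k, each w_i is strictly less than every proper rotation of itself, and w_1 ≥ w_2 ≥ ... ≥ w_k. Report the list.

emit factor 1: 'd' (i=0, period=1)
emit factor 2: 'd' (i=1, period=1)
emit factor 3: 'abcdc' (i=2, period=5)
emit factor 4: 'abbdbcbdcdc' (i=7, period=11)

["d", "d", "abcdc", "abbdbcbdcdc"]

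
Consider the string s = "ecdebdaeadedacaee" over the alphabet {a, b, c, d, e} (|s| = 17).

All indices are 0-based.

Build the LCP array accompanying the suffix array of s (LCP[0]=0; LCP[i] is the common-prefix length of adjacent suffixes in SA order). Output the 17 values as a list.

sorted suffixes:
  #0 SA[0]=12  'acaee'
  #1 SA[1]=8  'adedacaee'
  #2 SA[2]=6  'aeadedacaee'
  #3 SA[3]=14  'aee'
  #4 SA[4]=4  'bdaeadedacaee'
  #5 SA[5]=13  'caee'
  #6 SA[6]=1  'cdebdaeadedacaee'
  #7 SA[7]=11  'dacaee'
  #8 SA[8]=5  'daeadedacaee'
  #9 SA[9]=2  'debdaeadedacaee'
  #10 SA[10]=9  'dedacaee'
  #11 SA[11]=16  'e'
  #12 SA[12]=7  'eadedacaee'
  #13 SA[13]=3  'ebdaeadedacaee'
  #14 SA[14]=0  'ecdebdaeadedacaee'
  #15 SA[15]=10  'edacaee'
  #16 SA[16]=15  'ee'

SA = [12, 8, 6, 14, 4, 13, 1, 11, 5, 2, 9, 16, 7, 3, 0, 10, 15]
[i] adj suffixes → lcp
  [1] 12/8 → 1 ('a')
  [2] 8/6 → 1 ('a')
  [3] 6/14 → 2 ('ae')
  [4] 14/4 → 0 ('')
  [5] 4/13 → 0 ('')
  [6] 13/1 → 1 ('c')
  [7] 1/11 → 0 ('')
  [8] 11/5 → 2 ('da')
  [9] 5/2 → 1 ('d')
  [10] 2/9 → 2 ('de')
  [11] 9/16 → 0 ('')
  [12] 16/7 → 1 ('e')
  [13] 7/3 → 1 ('e')
  [14] 3/0 → 1 ('e')
  [15] 0/10 → 1 ('e')
  [16] 10/15 → 1 ('e')

[0, 1, 1, 2, 0, 0, 1, 0, 2, 1, 2, 0, 1, 1, 1, 1, 1]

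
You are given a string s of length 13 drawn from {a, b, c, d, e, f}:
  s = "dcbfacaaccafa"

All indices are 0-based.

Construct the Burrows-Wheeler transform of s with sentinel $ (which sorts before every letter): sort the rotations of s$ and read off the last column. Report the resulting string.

rank  rotation        last
    0  $dcbfacaaccafa  a
    1  a$dcbfacaaccaf  f
    2  aaccafa$dcbfac  c
    3  acaaccafa$dcbf  f
    4  accafa$dcbfaca  a
    5  afa$dcbfacaacc  c
    6  bfacaaccafa$dc  c
    7  caaccafa$dcbfa  a
    8  cafa$dcbfacaac  c
    9  cbfacaaccafa$d  d
   10  ccafa$dcbfacaa  a
   11  dcbfacaaccafa$  $
   12  fa$dcbfacaacca  a
   13  facaaccafa$dcb  b

afcfaccacda$ab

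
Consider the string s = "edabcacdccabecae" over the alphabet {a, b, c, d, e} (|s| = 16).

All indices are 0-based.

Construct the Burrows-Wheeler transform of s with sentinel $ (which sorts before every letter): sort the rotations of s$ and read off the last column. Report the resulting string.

rank  rotation           last
    0  $edabcacdccabecae  e
    1  abcacdccabecae$ed  d
    2  abecae$edabcacdcc  c
    3  acdccabecae$edabc  c
    4  ae$edabcacdccabec  c
    5  bcacdccabecae$eda  a
    6  becae$edabcacdcca  a
    7  cabecae$edabcacdc  c
    8  cacdccabecae$edab  b
    9  cae$edabcacdccabe  e
   10  ccabecae$edabcacd  d
   11  cdccabecae$edabca  a
   12  dabcacdccabecae$e  e
   13  dccabecae$edabcac  c
   14  e$edabcacdccabeca  a
   15  ecae$edabcacdccab  b
   16  edabcacdccabecae$  $

edcccaacbedaecab$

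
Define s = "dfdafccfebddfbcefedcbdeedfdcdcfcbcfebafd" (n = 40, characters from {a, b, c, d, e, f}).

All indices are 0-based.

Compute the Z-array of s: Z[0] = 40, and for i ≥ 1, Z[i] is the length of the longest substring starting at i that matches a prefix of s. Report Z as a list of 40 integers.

[40, 0, 1, 0, 0, 0, 0, 0, 0, 0, 1, 2, 0, 0, 0, 0, 0, 0, 1, 0, 0, 1, 0, 0, 3, 0, 1, 0, 1, 0, 0, 0, 0, 0, 0, 0, 0, 0, 0, 1]

Z[0]=40
i=1: outside box; Z[1]=0
i=2: outside box; Z[2]=1 extend→box=[2,3)
i=3: outside box; Z[3]=0
i=4: outside box; Z[4]=0
i=5: outside box; Z[5]=0
i=6: outside box; Z[6]=0
i=7: outside box; Z[7]=0
i=8: outside box; Z[8]=0
i=9: outside box; Z[9]=0
i=10: outside box; Z[10]=1 extend→box=[10,11)
i=11: outside box; Z[11]=2 extend→box=[11,13)
i=12: min(r-i=1, Z[1]=0)=0; Z[12]=0
i=13: outside box; Z[13]=0
i=14: outside box; Z[14]=0
i=15: outside box; Z[15]=0
i=16: outside box; Z[16]=0
i=17: outside box; Z[17]=0
i=18: outside box; Z[18]=1 extend→box=[18,19)
i=19: outside box; Z[19]=0
i=20: outside box; Z[20]=0
i=21: outside box; Z[21]=1 extend→box=[21,22)
i=22: outside box; Z[22]=0
i=23: outside box; Z[23]=0
i=24: outside box; Z[24]=3 extend→box=[24,27)
i=25: min(r-i=2, Z[1]=0)=0; Z[25]=0
i=26: min(r-i=1, Z[2]=1)=1; Z[26]=1
i=27: outside box; Z[27]=0
i=28: outside box; Z[28]=1 extend→box=[28,29)
i=29: outside box; Z[29]=0
i=30: outside box; Z[30]=0
i=31: outside box; Z[31]=0
i=32: outside box; Z[32]=0
i=33: outside box; Z[33]=0
i=34: outside box; Z[34]=0
i=35: outside box; Z[35]=0
i=36: outside box; Z[36]=0
i=37: outside box; Z[37]=0
i=38: outside box; Z[38]=0
i=39: outside box; Z[39]=1 extend→box=[39,40)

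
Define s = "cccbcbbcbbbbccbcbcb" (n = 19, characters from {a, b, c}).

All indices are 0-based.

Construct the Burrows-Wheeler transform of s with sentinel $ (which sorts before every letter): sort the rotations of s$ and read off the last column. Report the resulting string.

rank  rotation              last
    0  $cccbcbbcbbbbccbcbcb  b
    1  b$cccbcbbcbbbbccbcbc  c
    2  bbbbccbcbcb$cccbcbbc  c
    3  bbbccbcbcb$cccbcbbcb  b
    4  bbcbbbbccbcbcb$cccbc  c
    5  bbccbcbcb$cccbcbbcbb  b
    6  bcb$cccbcbbcbbbbccbc  c
    7  bcbbbbccbcbcb$cccbcb  b
    8  bcbbcbbbbccbcbcb$ccc  c
    9  bcbcb$cccbcbbcbbbbcc  c
   10  bccbcbcb$cccbcbbcbbb  b
   11  cb$cccbcbbcbbbbccbcb  b
   12  cbbbbccbcbcb$cccbcbb  b
   13  cbbcbbbbccbcbcb$cccb  b
   14  cbcb$cccbcbbcbbbbccb  b
   15  cbcbbcbbbbccbcbcb$cc  c
   16  cbcbcb$cccbcbbcbbbbc  c
   17  ccbcbbcbbbbccbcbcb$c  c
   18  ccbcbcb$cccbcbbcbbbb  b
   19  cccbcbbcbbbbccbcbcb$  $

bccbcbcbccbbbbbcccb$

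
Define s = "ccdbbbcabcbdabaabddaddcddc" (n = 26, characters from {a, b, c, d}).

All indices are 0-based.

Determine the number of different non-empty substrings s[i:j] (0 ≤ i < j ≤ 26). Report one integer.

318

sorted suffixes:
  #0 SA[0]=14  'aabddaddcddc'
  #1 SA[1]=12  'abaabddaddcddc'
  #2 SA[2]=7  'abcbdabaabddaddcddc'
  #3 SA[3]=15  'abddaddcddc'
  #4 SA[4]=19  'addcddc'
  #5 SA[5]=13  'baabddaddcddc'
  #6 SA[6]=3  'bbbcabcbdabaabddaddcddc'
  #7 SA[7]=4  'bbcabcbdabaabddaddcddc'
  #8 SA[8]=5  'bcabcbdabaabddaddcddc'
  #9 SA[9]=8  'bcbdabaabddaddcddc'
  #10 SA[10]=10  'bdabaabddaddcddc'
  #11 SA[11]=16  'bddaddcddc'
  #12 SA[12]=25  'c'
  #13 SA[13]=6  'cabcbdabaabddaddcddc'
  #14 SA[14]=9  'cbdabaabddaddcddc'
  #15 SA[15]=0  'ccdbbbcabcbdabaabddaddcddc'
  #16 SA[16]=1  'cdbbbcabcbdabaabddaddcddc'
  #17 SA[17]=22  'cddc'
  #18 SA[18]=11  'dabaabddaddcddc'
  #19 SA[19]=18  'daddcddc'
  #20 SA[20]=2  'dbbbcabcbdabaabddaddcddc'
  #21 SA[21]=24  'dc'
  #22 SA[22]=21  'dcddc'
  #23 SA[23]=17  'ddaddcddc'
  #24 SA[24]=23  'ddc'
  #25 SA[25]=20  'ddcddc'

SA = [14, 12, 7, 15, 19, 13, 3, 4, 5, 8, 10, 16, 25, 6, 9, 0, 1, 22, 11, 18, 2, 24, 21, 17, 23, 20]
i: (SA[i-1],SA[i]) lcp shared
  1: (14,12) 1 'a'
  2: (12,7) 2 'ab'
  3: (7,15) 2 'ab'
  4: (15,19) 1 'a'
  5: (19,13) 0 ''
  6: (13,3) 1 'b'
  7: (3,4) 2 'bb'
  8: (4,5) 1 'b'
  9: (5,8) 2 'bc'
  10: (8,10) 1 'b'
  11: (10,16) 2 'bd'
  12: (16,25) 0 ''
  13: (25,6) 1 'c'
  14: (6,9) 1 'c'
  15: (9,0) 1 'c'
  16: (0,1) 1 'c'
  17: (1,22) 2 'cd'
  18: (22,11) 0 ''
  19: (11,18) 2 'da'
  20: (18,2) 1 'd'
  21: (2,24) 1 'd'
  22: (24,21) 2 'dc'
  23: (21,17) 1 'd'
  24: (17,23) 2 'dd'
  25: (23,20) 3 'ddc'

n(n+1)/2 = 26·27/2 = 351
Σ LCP = 0 + 1 + 2 + 2 + 1 + 0 + 1 + 2 + 1 + 2 + 1 + 2 + 0 + 1 + 1 + 1 + 1 + 2 + 0 + 2 + 1 + 1 + 2 + 1 + 2 + 3 = 33
distinct = 351 − 33 = 318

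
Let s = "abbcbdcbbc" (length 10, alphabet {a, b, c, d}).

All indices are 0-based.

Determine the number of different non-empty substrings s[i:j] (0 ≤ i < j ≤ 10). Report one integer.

45

rank→(start, suffix):
  0 → (0, 'abbcbdcbbc')
  1 → (7, 'bbc')
  2 → (1, 'bbcbdcbbc')
  3 → (8, 'bc')
  4 → (2, 'bcbdcbbc')
  5 → (4, 'bdcbbc')
  6 → (9, 'c')
  7 → (6, 'cbbc')
  8 → (3, 'cbdcbbc')
  9 → (5, 'dcbbc')

SA = [0, 7, 1, 8, 2, 4, 9, 6, 3, 5]
i: (SA[i-1],SA[i]) lcp shared
  1: (0,7) 0 ''
  2: (7,1) 3 'bbc'
  3: (1,8) 1 'b'
  4: (8,2) 2 'bc'
  5: (2,4) 1 'b'
  6: (4,9) 0 ''
  7: (9,6) 1 'c'
  8: (6,3) 2 'cb'
  9: (3,5) 0 ''

n(n+1)/2 = 10·11/2 = 55
Σ LCP = 0 + 0 + 3 + 1 + 2 + 1 + 0 + 1 + 2 + 0 = 10
distinct = 55 − 10 = 45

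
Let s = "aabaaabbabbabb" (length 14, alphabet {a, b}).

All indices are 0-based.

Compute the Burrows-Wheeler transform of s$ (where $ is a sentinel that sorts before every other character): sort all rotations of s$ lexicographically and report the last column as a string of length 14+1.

bb$aabbababbaaa

rank  rotation         last
    0  $aabaaabbabbabb  b
    1  aaabbabbabb$aab  b
    2  aabaaabbabbabb$  $
    3  aabbabbabb$aaba  a
    4  abaaabbabbabb$a  a
    5  abb$aabaaabbabb  b
    6  abbabb$aabaaabb  b
    7  abbabbabb$aabaa  a
    8  b$aabaaabbabbab  b
    9  baaabbabbabb$aa  a
   10  babb$aabaaabbab  b
   11  babbabb$aabaaab  b
   12  bb$aabaaabbabba  a
   13  bbabb$aabaaabba  a
   14  bbabbabb$aabaaa  a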